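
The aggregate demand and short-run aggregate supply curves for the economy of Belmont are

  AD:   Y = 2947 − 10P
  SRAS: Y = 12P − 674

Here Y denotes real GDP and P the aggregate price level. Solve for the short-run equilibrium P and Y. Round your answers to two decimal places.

P = 164.59, Y = 1301.09

Set AD = SRAS: 2947 − 10P = 12P − 674, so 3621 = 22P and P = 164.59.
Substituting into AD, Y = 2947 − 10P = 1301.09.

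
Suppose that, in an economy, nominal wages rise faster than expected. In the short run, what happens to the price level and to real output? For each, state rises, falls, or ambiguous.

This is an adverse supply shock: SRAS shifts left.
Moving along the downward-sloping AD curve, P rises and Y falls.

Price level: rises; output: falls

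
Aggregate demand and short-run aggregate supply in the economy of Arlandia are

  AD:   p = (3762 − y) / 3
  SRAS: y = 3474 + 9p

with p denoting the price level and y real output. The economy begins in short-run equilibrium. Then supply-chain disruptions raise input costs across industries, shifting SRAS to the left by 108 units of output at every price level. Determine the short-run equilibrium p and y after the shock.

p = 33, y = 3663

This is a negative supply shock: SRAS shifts left.
New SRAS: y = 3366 + 9p.
Set AD = SRAS: 3762 − 3p = 3366 + 9p, so 396 = 12p and p = 33.
y = 3762 − 3·33 = 3663.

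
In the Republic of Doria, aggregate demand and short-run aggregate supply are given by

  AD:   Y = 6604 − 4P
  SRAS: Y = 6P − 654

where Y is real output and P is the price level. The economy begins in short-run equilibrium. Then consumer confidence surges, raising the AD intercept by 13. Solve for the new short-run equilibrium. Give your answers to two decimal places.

P = 727.10, Y = 3708.60

This is a positive demand shock: AD shifts right.
New AD: Y = 6617 − 4P.
Set AD = SRAS: 6617 − 4P = 6P − 654, so 7271 = 10P and P = 727.10.
Substituting into AD, Y = 3708.60.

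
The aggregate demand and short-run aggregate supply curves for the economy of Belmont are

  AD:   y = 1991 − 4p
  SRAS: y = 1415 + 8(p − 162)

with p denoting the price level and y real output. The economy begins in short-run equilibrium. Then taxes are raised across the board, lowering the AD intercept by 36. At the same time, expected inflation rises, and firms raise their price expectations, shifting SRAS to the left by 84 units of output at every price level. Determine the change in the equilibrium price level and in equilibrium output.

After both shocks: AD is y = 1955 − 4p and SRAS is y = 35 + 8p.
Setting them equal: 1920 = 12p, so p = 160.
y = 1955 − 4·160 = 1315.
Initially p = 156, y = 1367, so Δp = +4 and Δy = -52.

Δp = +4, Δy = -52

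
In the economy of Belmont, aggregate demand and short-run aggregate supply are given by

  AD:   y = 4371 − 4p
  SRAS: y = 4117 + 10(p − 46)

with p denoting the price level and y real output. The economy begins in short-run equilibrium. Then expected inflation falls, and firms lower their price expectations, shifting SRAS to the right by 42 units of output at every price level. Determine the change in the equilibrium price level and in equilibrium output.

Δp = -3, Δy = +12

This is a positive supply shock: SRAS shifts right.
New SRAS: y = 3699 + 10p.
Set AD = SRAS: 4371 − 4p = 3699 + 10p, so 672 = 14p and p = 48.
y = 4371 − 4·48 = 4179.
Initially p = 51, y = 4167, so Δp = -3 and Δy = +12.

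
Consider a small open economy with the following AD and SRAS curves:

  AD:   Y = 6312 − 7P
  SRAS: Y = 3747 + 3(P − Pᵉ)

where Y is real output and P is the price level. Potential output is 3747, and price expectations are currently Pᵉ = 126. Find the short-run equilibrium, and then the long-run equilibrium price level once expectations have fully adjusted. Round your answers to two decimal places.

Short run: P = 294.30, Y = 4251.90. Long run: P = 366.43.

Short run: with Pᵉ = 126, SRAS is Y = 3369 + 3P. Setting AD = SRAS gives 2943 = 10P, so P = 294.30 and Y = 6312 − 7P = 4251.90.
Output 4251.90 is above potential 3747, so over time expected prices rise and SRAS shifts left until Y returns to 3747.
Long run: Y = 3747 on the AD curve gives 3747 = 6312 − 7P, so P = 366.43.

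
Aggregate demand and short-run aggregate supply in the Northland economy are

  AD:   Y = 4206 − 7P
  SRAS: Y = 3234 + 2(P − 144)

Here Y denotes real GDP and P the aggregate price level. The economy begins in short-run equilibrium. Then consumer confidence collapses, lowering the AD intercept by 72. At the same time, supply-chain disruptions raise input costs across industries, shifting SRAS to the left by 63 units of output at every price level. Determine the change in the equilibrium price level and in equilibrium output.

After both shocks: AD is Y = 4134 − 7P and SRAS is Y = 2883 + 2P.
Setting them equal: 1251 = 9P, so P = 139.
Y = 4134 − 7·139 = 3161.
Initially P = 140, Y = 3226, so ΔP = -1 and ΔY = -65.

ΔP = -1, ΔY = -65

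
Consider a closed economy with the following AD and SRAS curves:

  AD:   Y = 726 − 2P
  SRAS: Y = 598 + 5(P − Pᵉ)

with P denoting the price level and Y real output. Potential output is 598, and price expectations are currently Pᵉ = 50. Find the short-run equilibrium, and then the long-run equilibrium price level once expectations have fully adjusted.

Short run: P = 54, Y = 618. Long run: P = 64.

Short run: with Pᵉ = 50, SRAS is Y = 348 + 5P. Setting AD = SRAS gives 378 = 7P, so P = 54 and Y = 726 − 2·54 = 618.
Output 618 is above potential 598, so over time expected prices rise and SRAS shifts left until Y returns to 598.
Long run: Y = 598 on the AD curve gives 598 = 726 − 2P, so P = 64.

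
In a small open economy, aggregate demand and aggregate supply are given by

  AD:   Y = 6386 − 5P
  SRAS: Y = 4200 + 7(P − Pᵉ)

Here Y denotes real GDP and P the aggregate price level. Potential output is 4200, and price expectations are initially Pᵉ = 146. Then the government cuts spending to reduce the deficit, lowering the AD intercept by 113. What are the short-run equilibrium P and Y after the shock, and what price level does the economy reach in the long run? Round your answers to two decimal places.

AD shifts left: new AD is Y = 6273 − 5P. With Pᵉ = 146, SRAS is Y = 3178 + 7P.
Short run: 6273 − 5P = 3178 + 7P gives 3095 = 12P, so P = 257.92 and Y = 6273 − 5P = 4983.42.
Y = 4983.42 is above potential 4200; expectations adjust and SRAS shifts left until Y = 4200.
Long run: on the new AD curve, 4200 = 6273 − 5P gives P = 414.60.

Short run: P = 257.92, Y = 4983.42. Long run: P = 414.60.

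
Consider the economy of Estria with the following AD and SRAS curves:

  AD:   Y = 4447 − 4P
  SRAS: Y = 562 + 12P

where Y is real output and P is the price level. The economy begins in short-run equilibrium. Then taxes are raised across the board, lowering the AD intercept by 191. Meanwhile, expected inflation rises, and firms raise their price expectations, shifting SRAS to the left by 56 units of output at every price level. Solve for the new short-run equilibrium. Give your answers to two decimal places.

P = 234.38, Y = 3318.50

After both shocks: AD is Y = 4256 − 4P and SRAS is Y = 506 + 12P.
Setting them equal: 3750 = 16P, so P = 234.38.
Substituting into AD, Y = 3318.50.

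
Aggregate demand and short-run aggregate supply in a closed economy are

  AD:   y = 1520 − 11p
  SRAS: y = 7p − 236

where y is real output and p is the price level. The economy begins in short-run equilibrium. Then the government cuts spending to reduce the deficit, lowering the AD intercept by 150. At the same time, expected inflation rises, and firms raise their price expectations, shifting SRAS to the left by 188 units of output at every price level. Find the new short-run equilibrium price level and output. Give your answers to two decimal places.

p = 99.67, y = 273.67

After both shocks: AD is y = 1370 − 11p and SRAS is y = 7p − 424.
Setting them equal: 1794 = 18p, so p = 99.67.
Substituting into AD, y = 273.67.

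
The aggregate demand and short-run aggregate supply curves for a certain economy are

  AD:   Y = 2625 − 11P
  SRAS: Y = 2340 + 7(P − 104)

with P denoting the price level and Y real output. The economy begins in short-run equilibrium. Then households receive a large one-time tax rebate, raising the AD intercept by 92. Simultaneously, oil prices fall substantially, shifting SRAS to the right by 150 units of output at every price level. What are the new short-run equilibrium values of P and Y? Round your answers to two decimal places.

P = 53.06, Y = 2133.39

After both shocks: AD is Y = 2717 − 11P and SRAS is Y = 1762 + 7P.
Setting them equal: 955 = 18P, so P = 53.06.
Substituting into AD, Y = 2133.39.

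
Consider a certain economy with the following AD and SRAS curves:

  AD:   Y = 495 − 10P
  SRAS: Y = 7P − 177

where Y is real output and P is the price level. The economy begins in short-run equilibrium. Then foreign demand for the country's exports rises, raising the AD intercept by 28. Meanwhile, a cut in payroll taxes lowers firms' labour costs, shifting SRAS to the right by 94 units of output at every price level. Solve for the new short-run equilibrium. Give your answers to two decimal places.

After both shocks: AD is Y = 523 − 10P and SRAS is Y = 7P − 83.
Setting them equal: 606 = 17P, so P = 35.65.
Substituting into AD, Y = 166.53.

P = 35.65, Y = 166.53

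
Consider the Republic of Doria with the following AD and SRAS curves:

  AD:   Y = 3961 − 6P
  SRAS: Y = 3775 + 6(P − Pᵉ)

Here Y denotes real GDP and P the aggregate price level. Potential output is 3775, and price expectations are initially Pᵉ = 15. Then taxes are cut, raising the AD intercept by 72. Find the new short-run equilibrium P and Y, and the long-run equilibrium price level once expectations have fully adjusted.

Short run: P = 29, Y = 3859. Long run: P = 43.

AD shifts right: new AD is Y = 4033 − 6P. With Pᵉ = 15, SRAS is Y = 3685 + 6P.
Short run: 4033 − 6P = 3685 + 6P gives 348 = 12P, so P = 29 and Y = 4033 − 6·29 = 3859.
Y = 3859 is above potential 3775; expectations adjust and SRAS shifts left until Y = 3775.
Long run: on the new AD curve, 3775 = 4033 − 6P gives P = 43.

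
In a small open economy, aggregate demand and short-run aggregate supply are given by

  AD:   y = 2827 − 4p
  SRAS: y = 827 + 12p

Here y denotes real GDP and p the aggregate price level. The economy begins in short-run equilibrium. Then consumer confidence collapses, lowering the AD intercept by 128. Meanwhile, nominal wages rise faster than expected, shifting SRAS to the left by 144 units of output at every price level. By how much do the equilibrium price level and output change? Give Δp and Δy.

Δp = +1, Δy = -132

After both shocks: AD is y = 2699 − 4p and SRAS is y = 683 + 12p.
Setting them equal: 2016 = 16p, so p = 126.
y = 2699 − 4·126 = 2195.
Initially p = 125, y = 2327, so Δp = +1 and Δy = -132.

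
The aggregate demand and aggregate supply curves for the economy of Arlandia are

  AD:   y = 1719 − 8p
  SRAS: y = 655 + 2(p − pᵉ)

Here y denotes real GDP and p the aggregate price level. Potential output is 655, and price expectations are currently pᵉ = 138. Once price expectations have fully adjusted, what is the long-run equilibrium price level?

Long-run p = 133

Short run: with pᵉ = 138, SRAS is y = 379 + 2p. Setting AD = SRAS gives 1340 = 10p, so p = 134 and y = 1719 − 8·134 = 647.
Output 647 is below potential 655, so over time expected prices fall and SRAS shifts right until y returns to 655.
Long run: y = 655 on the AD curve gives 655 = 1719 − 8p, so p = 133.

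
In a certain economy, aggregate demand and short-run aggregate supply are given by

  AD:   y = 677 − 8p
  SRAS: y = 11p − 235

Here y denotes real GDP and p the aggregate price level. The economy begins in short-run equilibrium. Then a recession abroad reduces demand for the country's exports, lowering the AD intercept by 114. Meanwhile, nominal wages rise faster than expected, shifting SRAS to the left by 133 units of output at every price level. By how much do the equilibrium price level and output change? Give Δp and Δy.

After both shocks: AD is y = 563 − 8p and SRAS is y = 11p − 368.
Setting them equal: 931 = 19p, so p = 49.
y = 563 − 8·49 = 171.
Initially p = 48, y = 293, so Δp = +1 and Δy = -122.

Δp = +1, Δy = -122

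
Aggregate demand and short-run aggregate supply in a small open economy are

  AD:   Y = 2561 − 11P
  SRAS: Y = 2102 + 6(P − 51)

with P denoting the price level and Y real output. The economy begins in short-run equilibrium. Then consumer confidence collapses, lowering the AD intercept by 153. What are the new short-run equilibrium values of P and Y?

P = 36, Y = 2012

This is a negative demand shock: AD shifts left.
New AD: Y = 2408 − 11P.
SRAS can be written Y = 1796 + 6P.
Set AD = SRAS: 2408 − 11P = 1796 + 6P, so 612 = 17P and P = 36.
Y = 2408 − 11·36 = 2012.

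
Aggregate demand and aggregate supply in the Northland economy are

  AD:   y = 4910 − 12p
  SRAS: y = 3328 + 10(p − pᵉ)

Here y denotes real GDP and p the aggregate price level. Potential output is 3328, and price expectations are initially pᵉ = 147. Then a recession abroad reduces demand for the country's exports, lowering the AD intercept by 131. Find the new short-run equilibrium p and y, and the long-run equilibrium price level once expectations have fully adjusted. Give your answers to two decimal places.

AD shifts left: new AD is y = 4779 − 12p. With pᵉ = 147, SRAS is y = 1858 + 10p.
Short run: 4779 − 12p = 1858 + 10p gives 2921 = 22p, so p = 132.77 and y = 4779 − 12p = 3185.73.
y = 3185.73 is below potential 3328; expectations adjust and SRAS shifts right until y = 3328.
Long run: on the new AD curve, 3328 = 4779 − 12p gives p = 120.92.

Short run: p = 132.77, y = 3185.73. Long run: p = 120.92.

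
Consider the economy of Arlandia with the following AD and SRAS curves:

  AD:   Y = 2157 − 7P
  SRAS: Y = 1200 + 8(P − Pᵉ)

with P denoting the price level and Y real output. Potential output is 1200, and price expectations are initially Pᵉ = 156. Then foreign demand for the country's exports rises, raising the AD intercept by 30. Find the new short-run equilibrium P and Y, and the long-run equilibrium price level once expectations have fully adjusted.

AD shifts right: new AD is Y = 2187 − 7P. With Pᵉ = 156, SRAS is Y = 8P − 48.
Short run: 2187 − 7P = 8P − 48 gives 2235 = 15P, so P = 149 and Y = 2187 − 7·149 = 1144.
Y = 1144 is below potential 1200; expectations adjust and SRAS shifts right until Y = 1200.
Long run: on the new AD curve, 1200 = 2187 − 7P gives P = 141.

Short run: P = 149, Y = 1144. Long run: P = 141.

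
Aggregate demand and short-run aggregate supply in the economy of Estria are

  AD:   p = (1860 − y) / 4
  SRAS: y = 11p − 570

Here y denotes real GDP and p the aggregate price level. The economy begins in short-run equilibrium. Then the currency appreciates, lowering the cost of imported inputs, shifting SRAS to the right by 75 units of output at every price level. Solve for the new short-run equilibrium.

This is a positive supply shock: SRAS shifts right.
New SRAS: y = 11p − 495.
Set AD = SRAS: 1860 − 4p = 11p − 495, so 2355 = 15p and p = 157.
y = 1860 − 4·157 = 1232.

p = 157, y = 1232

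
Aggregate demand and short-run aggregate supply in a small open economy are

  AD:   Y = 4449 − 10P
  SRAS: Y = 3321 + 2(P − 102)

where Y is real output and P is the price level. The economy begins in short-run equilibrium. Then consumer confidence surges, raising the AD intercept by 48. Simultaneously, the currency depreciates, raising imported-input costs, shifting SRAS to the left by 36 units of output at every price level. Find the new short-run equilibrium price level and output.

After both shocks: AD is Y = 4497 − 10P and SRAS is Y = 3081 + 2P.
Setting them equal: 1416 = 12P, so P = 118.
Y = 4497 − 10·118 = 3317.

P = 118, Y = 3317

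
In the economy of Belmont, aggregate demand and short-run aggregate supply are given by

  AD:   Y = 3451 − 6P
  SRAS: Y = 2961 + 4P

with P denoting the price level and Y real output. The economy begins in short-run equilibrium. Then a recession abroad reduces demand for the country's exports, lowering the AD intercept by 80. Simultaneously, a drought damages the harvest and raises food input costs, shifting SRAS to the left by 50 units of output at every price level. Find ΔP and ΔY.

After both shocks: AD is Y = 3371 − 6P and SRAS is Y = 2911 + 4P.
Setting them equal: 460 = 10P, so P = 46.
Y = 3371 − 6·46 = 3095.
Initially P = 49, Y = 3157, so ΔP = -3 and ΔY = -62.

ΔP = -3, ΔY = -62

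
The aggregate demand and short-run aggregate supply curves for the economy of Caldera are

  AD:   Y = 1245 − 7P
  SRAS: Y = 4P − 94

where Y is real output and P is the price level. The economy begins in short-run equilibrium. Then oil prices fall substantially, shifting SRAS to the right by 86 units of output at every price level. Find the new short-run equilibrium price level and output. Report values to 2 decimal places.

This is a positive supply shock: SRAS shifts right.
New SRAS: Y = 4P − 8.
Set AD = SRAS: 1245 − 7P = 4P − 8, so 1253 = 11P and P = 113.91.
Substituting into AD, Y = 447.64.

P = 113.91, Y = 447.64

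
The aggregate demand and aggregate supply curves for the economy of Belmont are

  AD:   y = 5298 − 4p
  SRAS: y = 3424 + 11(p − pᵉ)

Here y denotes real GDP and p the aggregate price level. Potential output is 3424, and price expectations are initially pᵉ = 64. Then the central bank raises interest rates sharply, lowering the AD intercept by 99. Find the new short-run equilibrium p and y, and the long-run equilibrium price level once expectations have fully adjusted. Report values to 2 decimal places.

Short run: p = 165.27, y = 4537.93. Long run: p = 443.75.

AD shifts left: new AD is y = 5199 − 4p. With pᵉ = 64, SRAS is y = 2720 + 11p.
Short run: 5199 − 4p = 2720 + 11p gives 2479 = 15p, so p = 165.27 and y = 5199 − 4p = 4537.93.
y = 4537.93 is above potential 3424; expectations adjust and SRAS shifts left until y = 3424.
Long run: on the new AD curve, 3424 = 5199 − 4p gives p = 443.75.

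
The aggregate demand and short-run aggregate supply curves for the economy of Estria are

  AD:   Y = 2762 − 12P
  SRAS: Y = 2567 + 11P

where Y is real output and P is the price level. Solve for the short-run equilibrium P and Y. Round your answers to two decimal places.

Set AD = SRAS: 2762 − 12P = 2567 + 11P, so 195 = 23P and P = 8.48.
Substituting into AD, Y = 2762 − 12P = 2660.26.

P = 8.48, Y = 2660.26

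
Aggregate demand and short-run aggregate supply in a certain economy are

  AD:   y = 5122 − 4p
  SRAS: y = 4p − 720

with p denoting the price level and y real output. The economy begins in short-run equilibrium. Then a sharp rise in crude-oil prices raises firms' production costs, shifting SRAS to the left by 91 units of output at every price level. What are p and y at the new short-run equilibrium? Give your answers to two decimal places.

p = 741.63, y = 2155.50

This is a negative supply shock: SRAS shifts left.
New SRAS: y = 4p − 811.
Set AD = SRAS: 5122 − 4p = 4p − 811, so 5933 = 8p and p = 741.63.
Substituting into AD, y = 2155.50.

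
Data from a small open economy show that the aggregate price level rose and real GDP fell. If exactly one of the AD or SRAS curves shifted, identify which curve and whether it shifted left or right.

P rose and Y fell. An AD shift moves P and Y in the same direction; an SRAS shift moves them in opposite directions.
Here P and Y moved in opposite directions, so the SRAS curve shifted.
Since Y fell, SRAS shifted left.

SRAS shifted left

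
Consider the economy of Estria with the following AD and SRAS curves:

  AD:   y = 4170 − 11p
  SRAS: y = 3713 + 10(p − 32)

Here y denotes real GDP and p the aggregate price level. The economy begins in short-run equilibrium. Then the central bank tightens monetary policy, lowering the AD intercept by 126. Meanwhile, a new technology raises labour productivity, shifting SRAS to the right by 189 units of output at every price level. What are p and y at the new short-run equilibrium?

After both shocks: AD is y = 4044 − 11p and SRAS is y = 3582 + 10p.
Setting them equal: 462 = 21p, so p = 22.
y = 4044 − 11·22 = 3802.

p = 22, y = 3802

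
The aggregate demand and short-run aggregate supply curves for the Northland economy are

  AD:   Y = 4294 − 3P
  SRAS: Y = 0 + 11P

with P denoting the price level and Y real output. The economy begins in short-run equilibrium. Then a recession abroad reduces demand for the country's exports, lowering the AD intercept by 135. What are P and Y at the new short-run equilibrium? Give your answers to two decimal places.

This is a negative demand shock: AD shifts left.
New AD: Y = 4159 − 3P.
Set AD = SRAS: 4159 − 3P = 11P, so 4159 = 14P and P = 297.07.
Substituting into AD, Y = 3267.79.

P = 297.07, Y = 3267.79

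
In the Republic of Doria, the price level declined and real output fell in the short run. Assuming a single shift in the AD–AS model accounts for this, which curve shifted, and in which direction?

P fell and Y fell. An AD shift moves P and Y in the same direction; an SRAS shift moves them in opposite directions.
Here P and Y moved in the same direction, so the AD curve shifted.
Since Y fell, AD shifted left.

AD shifted left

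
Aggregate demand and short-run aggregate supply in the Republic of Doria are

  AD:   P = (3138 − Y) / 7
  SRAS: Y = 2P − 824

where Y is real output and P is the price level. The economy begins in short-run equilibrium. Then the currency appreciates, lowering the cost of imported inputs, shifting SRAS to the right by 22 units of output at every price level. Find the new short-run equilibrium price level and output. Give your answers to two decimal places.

P = 437.78, Y = 73.56

This is a positive supply shock: SRAS shifts right.
New SRAS: Y = 2P − 802.
Set AD = SRAS: 3138 − 7P = 2P − 802, so 3940 = 9P and P = 437.78.
Substituting into AD, Y = 73.56.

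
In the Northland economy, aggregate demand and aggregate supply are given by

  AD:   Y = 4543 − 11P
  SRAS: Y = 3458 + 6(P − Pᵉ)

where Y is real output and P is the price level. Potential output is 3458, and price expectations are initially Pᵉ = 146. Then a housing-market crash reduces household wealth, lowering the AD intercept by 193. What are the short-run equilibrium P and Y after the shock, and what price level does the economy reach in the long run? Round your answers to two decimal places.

AD shifts left: new AD is Y = 4350 − 11P. With Pᵉ = 146, SRAS is Y = 2582 + 6P.
Short run: 4350 − 11P = 2582 + 6P gives 1768 = 17P, so P = 104.00 and Y = 4350 − 11P = 3206.00.
Y = 3206.00 is below potential 3458; expectations adjust and SRAS shifts right until Y = 3458.
Long run: on the new AD curve, 3458 = 4350 − 11P gives P = 81.09.

Short run: P = 104.00, Y = 3206.00. Long run: P = 81.09.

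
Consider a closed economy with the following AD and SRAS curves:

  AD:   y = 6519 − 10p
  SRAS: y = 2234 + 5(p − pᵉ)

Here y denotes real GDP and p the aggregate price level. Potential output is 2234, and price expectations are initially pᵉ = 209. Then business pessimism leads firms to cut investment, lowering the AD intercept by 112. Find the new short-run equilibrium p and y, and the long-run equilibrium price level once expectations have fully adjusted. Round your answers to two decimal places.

Short run: p = 347.87, y = 2928.33. Long run: p = 417.30.

AD shifts left: new AD is y = 6407 − 10p. With pᵉ = 209, SRAS is y = 1189 + 5p.
Short run: 6407 − 10p = 1189 + 5p gives 5218 = 15p, so p = 347.87 and y = 6407 − 10p = 2928.33.
y = 2928.33 is above potential 2234; expectations adjust and SRAS shifts left until y = 2234.
Long run: on the new AD curve, 2234 = 6407 − 10p gives p = 417.30.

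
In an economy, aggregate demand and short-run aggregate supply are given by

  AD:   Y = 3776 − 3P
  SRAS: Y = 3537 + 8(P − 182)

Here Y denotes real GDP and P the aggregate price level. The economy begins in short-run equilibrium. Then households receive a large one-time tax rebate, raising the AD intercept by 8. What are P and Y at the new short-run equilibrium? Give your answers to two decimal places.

This is a positive demand shock: AD shifts right.
New AD: Y = 3784 − 3P.
SRAS can be written Y = 2081 + 8P.
Set AD = SRAS: 3784 − 3P = 2081 + 8P, so 1703 = 11P and P = 154.82.
Substituting into AD, Y = 3319.55.

P = 154.82, Y = 3319.55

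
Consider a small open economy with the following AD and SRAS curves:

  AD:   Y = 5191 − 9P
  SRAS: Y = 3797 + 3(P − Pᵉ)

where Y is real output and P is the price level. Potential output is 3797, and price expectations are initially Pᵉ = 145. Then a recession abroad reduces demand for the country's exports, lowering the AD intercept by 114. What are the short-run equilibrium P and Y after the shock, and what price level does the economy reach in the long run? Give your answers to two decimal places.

Short run: P = 142.92, Y = 3790.75. Long run: P = 142.22.

AD shifts left: new AD is Y = 5077 − 9P. With Pᵉ = 145, SRAS is Y = 3362 + 3P.
Short run: 5077 − 9P = 3362 + 3P gives 1715 = 12P, so P = 142.92 and Y = 5077 − 9P = 3790.75.
Y = 3790.75 is below potential 3797; expectations adjust and SRAS shifts right until Y = 3797.
Long run: on the new AD curve, 3797 = 5077 − 9P gives P = 142.22.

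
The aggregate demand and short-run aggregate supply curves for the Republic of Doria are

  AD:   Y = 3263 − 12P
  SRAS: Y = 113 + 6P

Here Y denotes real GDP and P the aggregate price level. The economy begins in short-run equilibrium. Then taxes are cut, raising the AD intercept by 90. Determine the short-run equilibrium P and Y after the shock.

P = 180, Y = 1193

This is a positive demand shock: AD shifts right.
New AD: Y = 3353 − 12P.
Set AD = SRAS: 3353 − 12P = 113 + 6P, so 3240 = 18P and P = 180.
Y = 3353 − 12·180 = 1193.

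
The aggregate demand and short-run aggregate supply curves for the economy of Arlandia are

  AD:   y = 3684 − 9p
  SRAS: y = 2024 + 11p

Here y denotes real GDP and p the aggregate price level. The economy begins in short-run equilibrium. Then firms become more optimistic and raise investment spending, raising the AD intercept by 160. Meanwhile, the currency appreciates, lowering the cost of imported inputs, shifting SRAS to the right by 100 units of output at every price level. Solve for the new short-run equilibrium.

p = 86, y = 3070

After both shocks: AD is y = 3844 − 9p and SRAS is y = 2124 + 11p.
Setting them equal: 1720 = 20p, so p = 86.
y = 3844 − 9·86 = 3070.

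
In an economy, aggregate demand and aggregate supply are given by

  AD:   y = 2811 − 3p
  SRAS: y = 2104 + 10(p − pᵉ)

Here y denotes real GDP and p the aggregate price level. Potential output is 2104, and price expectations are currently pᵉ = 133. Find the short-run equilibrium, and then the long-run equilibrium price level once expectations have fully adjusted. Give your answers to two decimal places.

Short run: with pᵉ = 133, SRAS is y = 774 + 10p. Setting AD = SRAS gives 2037 = 13p, so p = 156.69 and y = 2811 − 3p = 2340.92.
Output 2340.92 is above potential 2104, so over time expected prices rise and SRAS shifts left until y returns to 2104.
Long run: y = 2104 on the AD curve gives 2104 = 2811 − 3p, so p = 235.67.

Short run: p = 156.69, y = 2340.92. Long run: p = 235.67.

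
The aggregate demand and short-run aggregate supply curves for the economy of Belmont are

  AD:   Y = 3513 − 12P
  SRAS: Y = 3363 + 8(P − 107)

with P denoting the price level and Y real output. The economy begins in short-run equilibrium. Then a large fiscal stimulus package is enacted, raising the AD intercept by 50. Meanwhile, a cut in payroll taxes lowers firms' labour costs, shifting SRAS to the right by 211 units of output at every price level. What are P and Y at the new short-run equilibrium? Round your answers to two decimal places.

After both shocks: AD is Y = 3563 − 12P and SRAS is Y = 2718 + 8P.
Setting them equal: 845 = 20P, so P = 42.25.
Substituting into AD, Y = 3056.00.

P = 42.25, Y = 3056.00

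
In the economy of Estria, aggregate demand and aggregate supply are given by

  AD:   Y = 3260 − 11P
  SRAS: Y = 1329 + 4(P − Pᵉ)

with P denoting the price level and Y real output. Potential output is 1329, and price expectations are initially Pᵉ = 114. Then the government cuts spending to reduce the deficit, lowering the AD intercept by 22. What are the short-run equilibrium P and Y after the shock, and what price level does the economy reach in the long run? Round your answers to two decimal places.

Short run: P = 157.67, Y = 1503.67. Long run: P = 173.55.

AD shifts left: new AD is Y = 3238 − 11P. With Pᵉ = 114, SRAS is Y = 873 + 4P.
Short run: 3238 − 11P = 873 + 4P gives 2365 = 15P, so P = 157.67 and Y = 3238 − 11P = 1503.67.
Y = 1503.67 is above potential 1329; expectations adjust and SRAS shifts left until Y = 1329.
Long run: on the new AD curve, 1329 = 3238 − 11P gives P = 173.55.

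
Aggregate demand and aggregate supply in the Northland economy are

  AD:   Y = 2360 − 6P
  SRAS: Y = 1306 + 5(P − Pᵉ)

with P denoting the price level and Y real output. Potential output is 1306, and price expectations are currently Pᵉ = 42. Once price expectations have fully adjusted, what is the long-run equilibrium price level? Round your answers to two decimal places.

Long-run P = 175.67

Short run: with Pᵉ = 42, SRAS is Y = 1096 + 5P. Setting AD = SRAS gives 1264 = 11P, so P = 114.91 and Y = 2360 − 6P = 1670.55.
Output 1670.55 is above potential 1306, so over time expected prices rise and SRAS shifts left until Y returns to 1306.
Long run: Y = 1306 on the AD curve gives 1306 = 2360 − 6P, so P = 175.67.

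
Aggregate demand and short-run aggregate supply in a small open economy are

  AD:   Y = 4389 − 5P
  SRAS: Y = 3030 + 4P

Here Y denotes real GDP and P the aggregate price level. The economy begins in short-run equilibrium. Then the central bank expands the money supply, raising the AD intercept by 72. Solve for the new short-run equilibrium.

P = 159, Y = 3666

This is a positive demand shock: AD shifts right.
New AD: Y = 4461 − 5P.
Set AD = SRAS: 4461 − 5P = 3030 + 4P, so 1431 = 9P and P = 159.
Y = 4461 − 5·159 = 3666.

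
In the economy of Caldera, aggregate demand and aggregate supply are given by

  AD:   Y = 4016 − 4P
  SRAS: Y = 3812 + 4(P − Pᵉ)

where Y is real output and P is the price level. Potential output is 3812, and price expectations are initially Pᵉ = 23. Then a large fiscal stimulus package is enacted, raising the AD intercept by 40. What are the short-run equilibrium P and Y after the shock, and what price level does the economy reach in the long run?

Short run: P = 42, Y = 3888. Long run: P = 61.

AD shifts right: new AD is Y = 4056 − 4P. With Pᵉ = 23, SRAS is Y = 3720 + 4P.
Short run: 4056 − 4P = 3720 + 4P gives 336 = 8P, so P = 42 and Y = 4056 − 4·42 = 3888.
Y = 3888 is above potential 3812; expectations adjust and SRAS shifts left until Y = 3812.
Long run: on the new AD curve, 3812 = 4056 − 4P gives P = 61.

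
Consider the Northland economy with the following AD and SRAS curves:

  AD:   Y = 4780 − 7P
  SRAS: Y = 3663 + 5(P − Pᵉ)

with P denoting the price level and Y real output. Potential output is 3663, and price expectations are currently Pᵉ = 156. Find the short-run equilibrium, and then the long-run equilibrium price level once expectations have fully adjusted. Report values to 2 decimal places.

Short run: P = 158.08, Y = 3673.42. Long run: P = 159.57.

Short run: with Pᵉ = 156, SRAS is Y = 2883 + 5P. Setting AD = SRAS gives 1897 = 12P, so P = 158.08 and Y = 4780 − 7P = 3673.42.
Output 3673.42 is above potential 3663, so over time expected prices rise and SRAS shifts left until Y returns to 3663.
Long run: Y = 3663 on the AD curve gives 3663 = 4780 − 7P, so P = 159.57.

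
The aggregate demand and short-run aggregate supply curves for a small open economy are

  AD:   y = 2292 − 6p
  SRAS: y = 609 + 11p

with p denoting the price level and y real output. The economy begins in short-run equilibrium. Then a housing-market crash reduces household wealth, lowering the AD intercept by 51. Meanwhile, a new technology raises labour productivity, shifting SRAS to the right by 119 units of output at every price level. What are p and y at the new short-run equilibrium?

p = 89, y = 1707

After both shocks: AD is y = 2241 − 6p and SRAS is y = 728 + 11p.
Setting them equal: 1513 = 17p, so p = 89.
y = 2241 − 6·89 = 1707.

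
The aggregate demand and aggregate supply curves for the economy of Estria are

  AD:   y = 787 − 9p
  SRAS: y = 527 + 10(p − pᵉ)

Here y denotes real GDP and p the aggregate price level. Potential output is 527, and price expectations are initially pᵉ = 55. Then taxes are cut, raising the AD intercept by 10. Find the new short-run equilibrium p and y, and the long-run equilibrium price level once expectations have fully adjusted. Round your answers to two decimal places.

Short run: p = 43.16, y = 408.58. Long run: p = 30.00.

AD shifts right: new AD is y = 797 − 9p. With pᵉ = 55, SRAS is y = 10p − 23.
Short run: 797 − 9p = 10p − 23 gives 820 = 19p, so p = 43.16 and y = 797 − 9p = 408.58.
y = 408.58 is below potential 527; expectations adjust and SRAS shifts right until y = 527.
Long run: on the new AD curve, 527 = 797 − 9p gives p = 30.00.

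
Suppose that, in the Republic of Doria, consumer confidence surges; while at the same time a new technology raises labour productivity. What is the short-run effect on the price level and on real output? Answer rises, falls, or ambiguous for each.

The first event is a positive demand shock: AD shifts right, which by itself pushes P up and Y up.
The second is a favourable supply shock: SRAS shifts right, which by itself pushes P down and Y up.
The two shocks push P in opposite directions, so the effect on P is ambiguous. Both shocks push Y up, so Y rises.

Price level: ambiguous; output: rises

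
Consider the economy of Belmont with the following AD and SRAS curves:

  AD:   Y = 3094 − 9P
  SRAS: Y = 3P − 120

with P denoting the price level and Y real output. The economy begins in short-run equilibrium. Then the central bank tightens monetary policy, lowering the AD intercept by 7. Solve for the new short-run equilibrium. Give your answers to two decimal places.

P = 267.25, Y = 681.75

This is a negative demand shock: AD shifts left.
New AD: Y = 3087 − 9P.
Set AD = SRAS: 3087 − 9P = 3P − 120, so 3207 = 12P and P = 267.25.
Substituting into AD, Y = 681.75.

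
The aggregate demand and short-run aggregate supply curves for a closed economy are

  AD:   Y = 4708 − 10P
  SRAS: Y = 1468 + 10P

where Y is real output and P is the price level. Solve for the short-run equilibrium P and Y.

P = 162, Y = 3088

Set AD = SRAS: 4708 − 10P = 1468 + 10P, so 3240 = 20P and P = 162.
Then Y = 4708 − 10·162 = 3088.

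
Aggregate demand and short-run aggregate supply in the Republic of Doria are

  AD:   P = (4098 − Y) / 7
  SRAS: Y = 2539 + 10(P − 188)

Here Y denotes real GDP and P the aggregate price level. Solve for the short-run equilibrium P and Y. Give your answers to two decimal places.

Write SRAS as Y = 2539 + 10P − 1880 = 659 + 10P.
Rearrange AD to Y = 4098 − 7P.
Set AD = SRAS: 4098 − 7P = 659 + 10P, so 3439 = 17P and P = 202.29.
Substituting into AD, Y = 4098 − 7P = 2681.94.

P = 202.29, Y = 2681.94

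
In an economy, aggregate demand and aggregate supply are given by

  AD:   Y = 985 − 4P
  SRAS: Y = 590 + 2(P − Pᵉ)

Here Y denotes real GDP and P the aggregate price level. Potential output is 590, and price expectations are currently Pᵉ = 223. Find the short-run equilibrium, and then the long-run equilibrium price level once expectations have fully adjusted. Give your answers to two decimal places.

Short run: with Pᵉ = 223, SRAS is Y = 144 + 2P. Setting AD = SRAS gives 841 = 6P, so P = 140.17 and Y = 985 − 4P = 424.33.
Output 424.33 is below potential 590, so over time expected prices fall and SRAS shifts right until Y returns to 590.
Long run: Y = 590 on the AD curve gives 590 = 985 − 4P, so P = 98.75.

Short run: P = 140.17, Y = 424.33. Long run: P = 98.75.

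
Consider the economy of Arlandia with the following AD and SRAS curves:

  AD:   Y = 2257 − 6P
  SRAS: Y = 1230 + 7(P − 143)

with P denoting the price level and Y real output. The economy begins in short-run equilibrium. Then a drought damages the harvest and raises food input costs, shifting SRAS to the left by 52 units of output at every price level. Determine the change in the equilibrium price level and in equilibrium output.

ΔP = +4, ΔY = -24

This is a negative supply shock: SRAS shifts left.
New SRAS: Y = 177 + 7P.
Set AD = SRAS: 2257 − 6P = 177 + 7P, so 2080 = 13P and P = 160.
Y = 2257 − 6·160 = 1297.
Initially P = 156, Y = 1321, so ΔP = +4 and ΔY = -24.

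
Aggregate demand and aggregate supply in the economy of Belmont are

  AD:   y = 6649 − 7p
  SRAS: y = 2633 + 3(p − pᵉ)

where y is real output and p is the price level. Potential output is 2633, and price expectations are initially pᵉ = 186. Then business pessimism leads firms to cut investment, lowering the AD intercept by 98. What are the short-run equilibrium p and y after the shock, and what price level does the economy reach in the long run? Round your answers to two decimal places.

AD shifts left: new AD is y = 6551 − 7p. With pᵉ = 186, SRAS is y = 2075 + 3p.
Short run: 6551 − 7p = 2075 + 3p gives 4476 = 10p, so p = 447.60 and y = 6551 − 7p = 3417.80.
y = 3417.80 is above potential 2633; expectations adjust and SRAS shifts left until y = 2633.
Long run: on the new AD curve, 2633 = 6551 − 7p gives p = 559.71.

Short run: p = 447.60, y = 3417.80. Long run: p = 559.71.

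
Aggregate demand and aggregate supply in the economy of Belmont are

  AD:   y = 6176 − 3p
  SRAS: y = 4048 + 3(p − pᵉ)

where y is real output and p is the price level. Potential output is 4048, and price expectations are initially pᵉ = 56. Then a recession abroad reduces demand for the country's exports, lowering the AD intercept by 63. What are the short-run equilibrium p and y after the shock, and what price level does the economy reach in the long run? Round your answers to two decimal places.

AD shifts left: new AD is y = 6113 − 3p. With pᵉ = 56, SRAS is y = 3880 + 3p.
Short run: 6113 − 3p = 3880 + 3p gives 2233 = 6p, so p = 372.17 and y = 6113 − 3p = 4996.50.
y = 4996.50 is above potential 4048; expectations adjust and SRAS shifts left until y = 4048.
Long run: on the new AD curve, 4048 = 6113 − 3p gives p = 688.33.

Short run: p = 372.17, y = 4996.50. Long run: p = 688.33.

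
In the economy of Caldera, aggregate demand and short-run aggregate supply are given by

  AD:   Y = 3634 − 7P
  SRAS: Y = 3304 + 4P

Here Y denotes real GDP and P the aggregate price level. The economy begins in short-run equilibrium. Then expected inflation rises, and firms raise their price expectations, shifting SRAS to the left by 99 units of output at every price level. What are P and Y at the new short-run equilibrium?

This is a negative supply shock: SRAS shifts left.
New SRAS: Y = 3205 + 4P.
Set AD = SRAS: 3634 − 7P = 3205 + 4P, so 429 = 11P and P = 39.
Y = 3634 − 7·39 = 3361.

P = 39, Y = 3361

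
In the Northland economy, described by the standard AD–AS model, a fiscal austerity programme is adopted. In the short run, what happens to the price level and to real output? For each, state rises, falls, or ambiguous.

Price level: falls; output: falls

This is a negative demand shock: AD shifts left.
Moving along the upward-sloping SRAS curve, P falls and Y falls.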